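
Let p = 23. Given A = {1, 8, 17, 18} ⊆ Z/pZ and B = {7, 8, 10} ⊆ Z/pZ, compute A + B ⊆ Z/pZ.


Work in Z/23Z: reduce every sum a + b modulo 23.
Enumerate all 12 pairs:
a = 1: 1+7=8, 1+8=9, 1+10=11
a = 8: 8+7=15, 8+8=16, 8+10=18
a = 17: 17+7=1, 17+8=2, 17+10=4
a = 18: 18+7=2, 18+8=3, 18+10=5
Distinct residues collected: {1, 2, 3, 4, 5, 8, 9, 11, 15, 16, 18}
|A + B| = 11 (out of 23 total residues).

A + B = {1, 2, 3, 4, 5, 8, 9, 11, 15, 16, 18}


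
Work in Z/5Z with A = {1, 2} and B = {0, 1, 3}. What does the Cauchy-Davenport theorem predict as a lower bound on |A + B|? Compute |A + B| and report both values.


Cauchy-Davenport: |A + B| ≥ min(p, |A| + |B| - 1) for A, B nonempty in Z/pZ.
|A| = 2, |B| = 3, p = 5.
CD lower bound = min(5, 2 + 3 - 1) = min(5, 4) = 4.
Compute A + B mod 5 directly:
a = 1: 1+0=1, 1+1=2, 1+3=4
a = 2: 2+0=2, 2+1=3, 2+3=0
A + B = {0, 1, 2, 3, 4}, so |A + B| = 5.
Verify: 5 ≥ 4? Yes ✓.

CD lower bound = 4, actual |A + B| = 5.


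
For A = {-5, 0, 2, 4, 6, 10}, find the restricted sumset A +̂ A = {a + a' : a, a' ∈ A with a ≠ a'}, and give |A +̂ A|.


Restricted sumset: A +̂ A = {a + a' : a ∈ A, a' ∈ A, a ≠ a'}.
Equivalently, take A + A and drop any sum 2a that is achievable ONLY as a + a for a ∈ A (i.e. sums representable only with equal summands).
Enumerate pairs (a, a') with a < a' (symmetric, so each unordered pair gives one sum; this covers all a ≠ a'):
  -5 + 0 = -5
  -5 + 2 = -3
  -5 + 4 = -1
  -5 + 6 = 1
  -5 + 10 = 5
  0 + 2 = 2
  0 + 4 = 4
  0 + 6 = 6
  0 + 10 = 10
  2 + 4 = 6
  2 + 6 = 8
  2 + 10 = 12
  4 + 6 = 10
  4 + 10 = 14
  6 + 10 = 16
Collected distinct sums: {-5, -3, -1, 1, 2, 4, 5, 6, 8, 10, 12, 14, 16}
|A +̂ A| = 13
(Reference bound: |A +̂ A| ≥ 2|A| - 3 for |A| ≥ 2, with |A| = 6 giving ≥ 9.)

|A +̂ A| = 13


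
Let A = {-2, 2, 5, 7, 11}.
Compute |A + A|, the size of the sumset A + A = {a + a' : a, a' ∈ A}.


A + A = {a + a' : a, a' ∈ A}; |A| = 5.
General bounds: 2|A| - 1 ≤ |A + A| ≤ |A|(|A|+1)/2, i.e. 9 ≤ |A + A| ≤ 15.
Lower bound 2|A|-1 is attained iff A is an arithmetic progression.
Enumerate sums a + a' for a ≤ a' (symmetric, so this suffices):
a = -2: -2+-2=-4, -2+2=0, -2+5=3, -2+7=5, -2+11=9
a = 2: 2+2=4, 2+5=7, 2+7=9, 2+11=13
a = 5: 5+5=10, 5+7=12, 5+11=16
a = 7: 7+7=14, 7+11=18
a = 11: 11+11=22
Distinct sums: {-4, 0, 3, 4, 5, 7, 9, 10, 12, 13, 14, 16, 18, 22}
|A + A| = 14

|A + A| = 14


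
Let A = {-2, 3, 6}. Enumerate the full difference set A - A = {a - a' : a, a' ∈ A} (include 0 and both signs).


A - A = {a - a' : a, a' ∈ A}.
Compute a - a' for each ordered pair (a, a'):
a = -2: -2--2=0, -2-3=-5, -2-6=-8
a = 3: 3--2=5, 3-3=0, 3-6=-3
a = 6: 6--2=8, 6-3=3, 6-6=0
Collecting distinct values (and noting 0 appears from a-a):
A - A = {-8, -5, -3, 0, 3, 5, 8}
|A - A| = 7

A - A = {-8, -5, -3, 0, 3, 5, 8}


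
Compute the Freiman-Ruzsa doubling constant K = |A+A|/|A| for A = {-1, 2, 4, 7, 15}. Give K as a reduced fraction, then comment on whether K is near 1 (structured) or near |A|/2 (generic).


|A| = 5.
Compute A + A by enumerating all 25 pairs.
A + A = {-2, 1, 3, 4, 6, 8, 9, 11, 14, 17, 19, 22, 30}, so |A + A| = 13.
K = |A + A| / |A| = 13/5 (already in lowest terms) ≈ 2.6000.
Reference: AP of size 5 gives K = 9/5 ≈ 1.8000; a fully generic set of size 5 gives K ≈ 3.0000.

|A| = 5, |A + A| = 13, K = 13/5.


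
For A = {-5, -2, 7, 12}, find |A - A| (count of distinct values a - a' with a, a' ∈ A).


A - A = {a - a' : a, a' ∈ A}; |A| = 4.
Bounds: 2|A|-1 ≤ |A - A| ≤ |A|² - |A| + 1, i.e. 7 ≤ |A - A| ≤ 13.
Note: 0 ∈ A - A always (from a - a). The set is symmetric: if d ∈ A - A then -d ∈ A - A.
Enumerate nonzero differences d = a - a' with a > a' (then include -d):
Positive differences: {3, 5, 9, 12, 14, 17}
Full difference set: {0} ∪ (positive diffs) ∪ (negative diffs).
|A - A| = 1 + 2·6 = 13 (matches direct enumeration: 13).

|A - A| = 13


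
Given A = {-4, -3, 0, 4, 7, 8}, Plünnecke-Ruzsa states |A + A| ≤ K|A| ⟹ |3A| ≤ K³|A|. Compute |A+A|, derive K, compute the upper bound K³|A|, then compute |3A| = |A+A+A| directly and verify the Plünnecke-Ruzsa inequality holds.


|A| = 6.
Step 1: Compute A + A by enumerating all 36 pairs.
A + A = {-8, -7, -6, -4, -3, 0, 1, 3, 4, 5, 7, 8, 11, 12, 14, 15, 16}, so |A + A| = 17.
Step 2: Doubling constant K = |A + A|/|A| = 17/6 = 17/6 ≈ 2.8333.
Step 3: Plünnecke-Ruzsa gives |3A| ≤ K³·|A| = (2.8333)³ · 6 ≈ 136.4722.
Step 4: Compute 3A = A + A + A directly by enumerating all triples (a,b,c) ∈ A³; |3A| = 34.
Step 5: Check 34 ≤ 136.4722? Yes ✓.

K = 17/6, Plünnecke-Ruzsa bound K³|A| ≈ 136.4722, |3A| = 34, inequality holds.


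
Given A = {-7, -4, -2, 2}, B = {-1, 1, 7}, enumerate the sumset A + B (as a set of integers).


A + B = {a + b : a ∈ A, b ∈ B}.
Enumerate all |A|·|B| = 4·3 = 12 pairs (a, b) and collect distinct sums.
a = -7: -7+-1=-8, -7+1=-6, -7+7=0
a = -4: -4+-1=-5, -4+1=-3, -4+7=3
a = -2: -2+-1=-3, -2+1=-1, -2+7=5
a = 2: 2+-1=1, 2+1=3, 2+7=9
Collecting distinct sums: A + B = {-8, -6, -5, -3, -1, 0, 1, 3, 5, 9}
|A + B| = 10

A + B = {-8, -6, -5, -3, -1, 0, 1, 3, 5, 9}


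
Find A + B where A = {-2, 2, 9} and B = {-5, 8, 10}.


A + B = {a + b : a ∈ A, b ∈ B}.
Enumerate all |A|·|B| = 3·3 = 9 pairs (a, b) and collect distinct sums.
a = -2: -2+-5=-7, -2+8=6, -2+10=8
a = 2: 2+-5=-3, 2+8=10, 2+10=12
a = 9: 9+-5=4, 9+8=17, 9+10=19
Collecting distinct sums: A + B = {-7, -3, 4, 6, 8, 10, 12, 17, 19}
|A + B| = 9

A + B = {-7, -3, 4, 6, 8, 10, 12, 17, 19}


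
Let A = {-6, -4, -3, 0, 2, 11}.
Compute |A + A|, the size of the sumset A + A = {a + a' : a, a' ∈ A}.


A + A = {a + a' : a, a' ∈ A}; |A| = 6.
General bounds: 2|A| - 1 ≤ |A + A| ≤ |A|(|A|+1)/2, i.e. 11 ≤ |A + A| ≤ 21.
Lower bound 2|A|-1 is attained iff A is an arithmetic progression.
Enumerate sums a + a' for a ≤ a' (symmetric, so this suffices):
a = -6: -6+-6=-12, -6+-4=-10, -6+-3=-9, -6+0=-6, -6+2=-4, -6+11=5
a = -4: -4+-4=-8, -4+-3=-7, -4+0=-4, -4+2=-2, -4+11=7
a = -3: -3+-3=-6, -3+0=-3, -3+2=-1, -3+11=8
a = 0: 0+0=0, 0+2=2, 0+11=11
a = 2: 2+2=4, 2+11=13
a = 11: 11+11=22
Distinct sums: {-12, -10, -9, -8, -7, -6, -4, -3, -2, -1, 0, 2, 4, 5, 7, 8, 11, 13, 22}
|A + A| = 19

|A + A| = 19


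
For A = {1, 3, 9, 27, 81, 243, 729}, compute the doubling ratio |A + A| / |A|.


|A| = 7.
Compute A + A by enumerating all 49 pairs.
A + A = {2, 4, 6, 10, 12, 18, 28, 30, 36, 54, 82, 84, 90, 108, 162, 244, 246, 252, 270, 324, 486, 730, 732, 738, 756, 810, 972, 1458}, so |A + A| = 28.
K = |A + A| / |A| = 28/7 = 4/1 ≈ 4.0000.
Reference: AP of size 7 gives K = 13/7 ≈ 1.8571; a fully generic set of size 7 gives K ≈ 4.0000.

|A| = 7, |A + A| = 28, K = 28/7 = 4/1.


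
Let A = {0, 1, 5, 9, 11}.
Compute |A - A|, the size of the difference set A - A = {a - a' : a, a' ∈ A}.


A - A = {a - a' : a, a' ∈ A}; |A| = 5.
Bounds: 2|A|-1 ≤ |A - A| ≤ |A|² - |A| + 1, i.e. 9 ≤ |A - A| ≤ 21.
Note: 0 ∈ A - A always (from a - a). The set is symmetric: if d ∈ A - A then -d ∈ A - A.
Enumerate nonzero differences d = a - a' with a > a' (then include -d):
Positive differences: {1, 2, 4, 5, 6, 8, 9, 10, 11}
Full difference set: {0} ∪ (positive diffs) ∪ (negative diffs).
|A - A| = 1 + 2·9 = 19 (matches direct enumeration: 19).

|A - A| = 19


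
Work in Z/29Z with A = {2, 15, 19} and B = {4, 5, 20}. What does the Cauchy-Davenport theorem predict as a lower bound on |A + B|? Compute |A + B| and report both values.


Cauchy-Davenport: |A + B| ≥ min(p, |A| + |B| - 1) for A, B nonempty in Z/pZ.
|A| = 3, |B| = 3, p = 29.
CD lower bound = min(29, 3 + 3 - 1) = min(29, 5) = 5.
Compute A + B mod 29 directly:
a = 2: 2+4=6, 2+5=7, 2+20=22
a = 15: 15+4=19, 15+5=20, 15+20=6
a = 19: 19+4=23, 19+5=24, 19+20=10
A + B = {6, 7, 10, 19, 20, 22, 23, 24}, so |A + B| = 8.
Verify: 8 ≥ 5? Yes ✓.

CD lower bound = 5, actual |A + B| = 8.


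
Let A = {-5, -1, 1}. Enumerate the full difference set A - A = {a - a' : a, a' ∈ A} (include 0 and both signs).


A - A = {a - a' : a, a' ∈ A}.
Compute a - a' for each ordered pair (a, a'):
a = -5: -5--5=0, -5--1=-4, -5-1=-6
a = -1: -1--5=4, -1--1=0, -1-1=-2
a = 1: 1--5=6, 1--1=2, 1-1=0
Collecting distinct values (and noting 0 appears from a-a):
A - A = {-6, -4, -2, 0, 2, 4, 6}
|A - A| = 7

A - A = {-6, -4, -2, 0, 2, 4, 6}


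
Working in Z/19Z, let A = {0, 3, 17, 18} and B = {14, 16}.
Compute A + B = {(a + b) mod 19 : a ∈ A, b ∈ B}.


Work in Z/19Z: reduce every sum a + b modulo 19.
Enumerate all 8 pairs:
a = 0: 0+14=14, 0+16=16
a = 3: 3+14=17, 3+16=0
a = 17: 17+14=12, 17+16=14
a = 18: 18+14=13, 18+16=15
Distinct residues collected: {0, 12, 13, 14, 15, 16, 17}
|A + B| = 7 (out of 19 total residues).

A + B = {0, 12, 13, 14, 15, 16, 17}


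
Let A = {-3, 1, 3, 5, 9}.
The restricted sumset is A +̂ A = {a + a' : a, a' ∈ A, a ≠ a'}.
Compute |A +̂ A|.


Restricted sumset: A +̂ A = {a + a' : a ∈ A, a' ∈ A, a ≠ a'}.
Equivalently, take A + A and drop any sum 2a that is achievable ONLY as a + a for a ∈ A (i.e. sums representable only with equal summands).
Enumerate pairs (a, a') with a < a' (symmetric, so each unordered pair gives one sum; this covers all a ≠ a'):
  -3 + 1 = -2
  -3 + 3 = 0
  -3 + 5 = 2
  -3 + 9 = 6
  1 + 3 = 4
  1 + 5 = 6
  1 + 9 = 10
  3 + 5 = 8
  3 + 9 = 12
  5 + 9 = 14
Collected distinct sums: {-2, 0, 2, 4, 6, 8, 10, 12, 14}
|A +̂ A| = 9
(Reference bound: |A +̂ A| ≥ 2|A| - 3 for |A| ≥ 2, with |A| = 5 giving ≥ 7.)

|A +̂ A| = 9


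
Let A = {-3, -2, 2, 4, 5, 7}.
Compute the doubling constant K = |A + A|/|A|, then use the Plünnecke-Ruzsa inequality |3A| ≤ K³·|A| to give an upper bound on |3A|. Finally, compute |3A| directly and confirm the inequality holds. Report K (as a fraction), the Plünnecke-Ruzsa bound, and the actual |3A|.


|A| = 6.
Step 1: Compute A + A by enumerating all 36 pairs.
A + A = {-6, -5, -4, -1, 0, 1, 2, 3, 4, 5, 6, 7, 8, 9, 10, 11, 12, 14}, so |A + A| = 18.
Step 2: Doubling constant K = |A + A|/|A| = 18/6 = 18/6 ≈ 3.0000.
Step 3: Plünnecke-Ruzsa gives |3A| ≤ K³·|A| = (3.0000)³ · 6 ≈ 162.0000.
Step 4: Compute 3A = A + A + A directly by enumerating all triples (a,b,c) ∈ A³; |3A| = 29.
Step 5: Check 29 ≤ 162.0000? Yes ✓.

K = 18/6, Plünnecke-Ruzsa bound K³|A| ≈ 162.0000, |3A| = 29, inequality holds.


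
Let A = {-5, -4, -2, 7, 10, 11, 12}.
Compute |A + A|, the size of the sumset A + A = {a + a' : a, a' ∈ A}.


A + A = {a + a' : a, a' ∈ A}; |A| = 7.
General bounds: 2|A| - 1 ≤ |A + A| ≤ |A|(|A|+1)/2, i.e. 13 ≤ |A + A| ≤ 28.
Lower bound 2|A|-1 is attained iff A is an arithmetic progression.
Enumerate sums a + a' for a ≤ a' (symmetric, so this suffices):
a = -5: -5+-5=-10, -5+-4=-9, -5+-2=-7, -5+7=2, -5+10=5, -5+11=6, -5+12=7
a = -4: -4+-4=-8, -4+-2=-6, -4+7=3, -4+10=6, -4+11=7, -4+12=8
a = -2: -2+-2=-4, -2+7=5, -2+10=8, -2+11=9, -2+12=10
a = 7: 7+7=14, 7+10=17, 7+11=18, 7+12=19
a = 10: 10+10=20, 10+11=21, 10+12=22
a = 11: 11+11=22, 11+12=23
a = 12: 12+12=24
Distinct sums: {-10, -9, -8, -7, -6, -4, 2, 3, 5, 6, 7, 8, 9, 10, 14, 17, 18, 19, 20, 21, 22, 23, 24}
|A + A| = 23

|A + A| = 23


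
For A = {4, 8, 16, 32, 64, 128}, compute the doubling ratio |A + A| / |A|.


|A| = 6.
Compute A + A by enumerating all 36 pairs.
A + A = {8, 12, 16, 20, 24, 32, 36, 40, 48, 64, 68, 72, 80, 96, 128, 132, 136, 144, 160, 192, 256}, so |A + A| = 21.
K = |A + A| / |A| = 21/6 = 7/2 ≈ 3.5000.
Reference: AP of size 6 gives K = 11/6 ≈ 1.8333; a fully generic set of size 6 gives K ≈ 3.5000.

|A| = 6, |A + A| = 21, K = 21/6 = 7/2.


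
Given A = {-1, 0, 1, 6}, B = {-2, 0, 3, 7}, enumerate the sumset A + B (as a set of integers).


A + B = {a + b : a ∈ A, b ∈ B}.
Enumerate all |A|·|B| = 4·4 = 16 pairs (a, b) and collect distinct sums.
a = -1: -1+-2=-3, -1+0=-1, -1+3=2, -1+7=6
a = 0: 0+-2=-2, 0+0=0, 0+3=3, 0+7=7
a = 1: 1+-2=-1, 1+0=1, 1+3=4, 1+7=8
a = 6: 6+-2=4, 6+0=6, 6+3=9, 6+7=13
Collecting distinct sums: A + B = {-3, -2, -1, 0, 1, 2, 3, 4, 6, 7, 8, 9, 13}
|A + B| = 13

A + B = {-3, -2, -1, 0, 1, 2, 3, 4, 6, 7, 8, 9, 13}


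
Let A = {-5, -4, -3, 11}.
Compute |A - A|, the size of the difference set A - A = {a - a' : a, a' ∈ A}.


A - A = {a - a' : a, a' ∈ A}; |A| = 4.
Bounds: 2|A|-1 ≤ |A - A| ≤ |A|² - |A| + 1, i.e. 7 ≤ |A - A| ≤ 13.
Note: 0 ∈ A - A always (from a - a). The set is symmetric: if d ∈ A - A then -d ∈ A - A.
Enumerate nonzero differences d = a - a' with a > a' (then include -d):
Positive differences: {1, 2, 14, 15, 16}
Full difference set: {0} ∪ (positive diffs) ∪ (negative diffs).
|A - A| = 1 + 2·5 = 11 (matches direct enumeration: 11).

|A - A| = 11


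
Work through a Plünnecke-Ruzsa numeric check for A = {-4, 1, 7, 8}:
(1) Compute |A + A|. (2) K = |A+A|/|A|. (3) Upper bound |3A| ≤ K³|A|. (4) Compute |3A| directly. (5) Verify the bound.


|A| = 4.
Step 1: Compute A + A by enumerating all 16 pairs.
A + A = {-8, -3, 2, 3, 4, 8, 9, 14, 15, 16}, so |A + A| = 10.
Step 2: Doubling constant K = |A + A|/|A| = 10/4 = 10/4 ≈ 2.5000.
Step 3: Plünnecke-Ruzsa gives |3A| ≤ K³·|A| = (2.5000)³ · 4 ≈ 62.5000.
Step 4: Compute 3A = A + A + A directly by enumerating all triples (a,b,c) ∈ A³; |3A| = 19.
Step 5: Check 19 ≤ 62.5000? Yes ✓.

K = 10/4, Plünnecke-Ruzsa bound K³|A| ≈ 62.5000, |3A| = 19, inequality holds.


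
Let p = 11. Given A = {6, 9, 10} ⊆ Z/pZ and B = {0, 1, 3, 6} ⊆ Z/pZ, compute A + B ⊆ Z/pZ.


Work in Z/11Z: reduce every sum a + b modulo 11.
Enumerate all 12 pairs:
a = 6: 6+0=6, 6+1=7, 6+3=9, 6+6=1
a = 9: 9+0=9, 9+1=10, 9+3=1, 9+6=4
a = 10: 10+0=10, 10+1=0, 10+3=2, 10+6=5
Distinct residues collected: {0, 1, 2, 4, 5, 6, 7, 9, 10}
|A + B| = 9 (out of 11 total residues).

A + B = {0, 1, 2, 4, 5, 6, 7, 9, 10}


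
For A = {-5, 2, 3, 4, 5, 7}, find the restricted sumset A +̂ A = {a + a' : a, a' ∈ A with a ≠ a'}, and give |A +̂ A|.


Restricted sumset: A +̂ A = {a + a' : a ∈ A, a' ∈ A, a ≠ a'}.
Equivalently, take A + A and drop any sum 2a that is achievable ONLY as a + a for a ∈ A (i.e. sums representable only with equal summands).
Enumerate pairs (a, a') with a < a' (symmetric, so each unordered pair gives one sum; this covers all a ≠ a'):
  -5 + 2 = -3
  -5 + 3 = -2
  -5 + 4 = -1
  -5 + 5 = 0
  -5 + 7 = 2
  2 + 3 = 5
  2 + 4 = 6
  2 + 5 = 7
  2 + 7 = 9
  3 + 4 = 7
  3 + 5 = 8
  3 + 7 = 10
  4 + 5 = 9
  4 + 7 = 11
  5 + 7 = 12
Collected distinct sums: {-3, -2, -1, 0, 2, 5, 6, 7, 8, 9, 10, 11, 12}
|A +̂ A| = 13
(Reference bound: |A +̂ A| ≥ 2|A| - 3 for |A| ≥ 2, with |A| = 6 giving ≥ 9.)

|A +̂ A| = 13


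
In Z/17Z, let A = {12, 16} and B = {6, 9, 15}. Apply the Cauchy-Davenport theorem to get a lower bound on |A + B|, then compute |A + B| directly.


Cauchy-Davenport: |A + B| ≥ min(p, |A| + |B| - 1) for A, B nonempty in Z/pZ.
|A| = 2, |B| = 3, p = 17.
CD lower bound = min(17, 2 + 3 - 1) = min(17, 4) = 4.
Compute A + B mod 17 directly:
a = 12: 12+6=1, 12+9=4, 12+15=10
a = 16: 16+6=5, 16+9=8, 16+15=14
A + B = {1, 4, 5, 8, 10, 14}, so |A + B| = 6.
Verify: 6 ≥ 4? Yes ✓.

CD lower bound = 4, actual |A + B| = 6.


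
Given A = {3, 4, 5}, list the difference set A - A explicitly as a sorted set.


A - A = {a - a' : a, a' ∈ A}.
Compute a - a' for each ordered pair (a, a'):
a = 3: 3-3=0, 3-4=-1, 3-5=-2
a = 4: 4-3=1, 4-4=0, 4-5=-1
a = 5: 5-3=2, 5-4=1, 5-5=0
Collecting distinct values (and noting 0 appears from a-a):
A - A = {-2, -1, 0, 1, 2}
|A - A| = 5

A - A = {-2, -1, 0, 1, 2}


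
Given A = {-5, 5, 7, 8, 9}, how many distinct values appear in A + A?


A + A = {a + a' : a, a' ∈ A}; |A| = 5.
General bounds: 2|A| - 1 ≤ |A + A| ≤ |A|(|A|+1)/2, i.e. 9 ≤ |A + A| ≤ 15.
Lower bound 2|A|-1 is attained iff A is an arithmetic progression.
Enumerate sums a + a' for a ≤ a' (symmetric, so this suffices):
a = -5: -5+-5=-10, -5+5=0, -5+7=2, -5+8=3, -5+9=4
a = 5: 5+5=10, 5+7=12, 5+8=13, 5+9=14
a = 7: 7+7=14, 7+8=15, 7+9=16
a = 8: 8+8=16, 8+9=17
a = 9: 9+9=18
Distinct sums: {-10, 0, 2, 3, 4, 10, 12, 13, 14, 15, 16, 17, 18}
|A + A| = 13

|A + A| = 13


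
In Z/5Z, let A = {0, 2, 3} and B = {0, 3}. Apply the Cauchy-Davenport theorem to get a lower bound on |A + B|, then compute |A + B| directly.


Cauchy-Davenport: |A + B| ≥ min(p, |A| + |B| - 1) for A, B nonempty in Z/pZ.
|A| = 3, |B| = 2, p = 5.
CD lower bound = min(5, 3 + 2 - 1) = min(5, 4) = 4.
Compute A + B mod 5 directly:
a = 0: 0+0=0, 0+3=3
a = 2: 2+0=2, 2+3=0
a = 3: 3+0=3, 3+3=1
A + B = {0, 1, 2, 3}, so |A + B| = 4.
Verify: 4 ≥ 4? Yes ✓.

CD lower bound = 4, actual |A + B| = 4.


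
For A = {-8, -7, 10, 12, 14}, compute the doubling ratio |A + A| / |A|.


|A| = 5.
Compute A + A by enumerating all 25 pairs.
A + A = {-16, -15, -14, 2, 3, 4, 5, 6, 7, 20, 22, 24, 26, 28}, so |A + A| = 14.
K = |A + A| / |A| = 14/5 (already in lowest terms) ≈ 2.8000.
Reference: AP of size 5 gives K = 9/5 ≈ 1.8000; a fully generic set of size 5 gives K ≈ 3.0000.

|A| = 5, |A + A| = 14, K = 14/5.


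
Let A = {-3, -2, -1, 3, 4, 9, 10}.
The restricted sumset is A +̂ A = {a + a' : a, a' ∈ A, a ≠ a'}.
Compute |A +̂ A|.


Restricted sumset: A +̂ A = {a + a' : a ∈ A, a' ∈ A, a ≠ a'}.
Equivalently, take A + A and drop any sum 2a that is achievable ONLY as a + a for a ∈ A (i.e. sums representable only with equal summands).
Enumerate pairs (a, a') with a < a' (symmetric, so each unordered pair gives one sum; this covers all a ≠ a'):
  -3 + -2 = -5
  -3 + -1 = -4
  -3 + 3 = 0
  -3 + 4 = 1
  -3 + 9 = 6
  -3 + 10 = 7
  -2 + -1 = -3
  -2 + 3 = 1
  -2 + 4 = 2
  -2 + 9 = 7
  -2 + 10 = 8
  -1 + 3 = 2
  -1 + 4 = 3
  -1 + 9 = 8
  -1 + 10 = 9
  3 + 4 = 7
  3 + 9 = 12
  3 + 10 = 13
  4 + 9 = 13
  4 + 10 = 14
  9 + 10 = 19
Collected distinct sums: {-5, -4, -3, 0, 1, 2, 3, 6, 7, 8, 9, 12, 13, 14, 19}
|A +̂ A| = 15
(Reference bound: |A +̂ A| ≥ 2|A| - 3 for |A| ≥ 2, with |A| = 7 giving ≥ 11.)

|A +̂ A| = 15


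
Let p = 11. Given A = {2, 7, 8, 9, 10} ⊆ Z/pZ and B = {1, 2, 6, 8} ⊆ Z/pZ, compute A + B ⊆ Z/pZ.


Work in Z/11Z: reduce every sum a + b modulo 11.
Enumerate all 20 pairs:
a = 2: 2+1=3, 2+2=4, 2+6=8, 2+8=10
a = 7: 7+1=8, 7+2=9, 7+6=2, 7+8=4
a = 8: 8+1=9, 8+2=10, 8+6=3, 8+8=5
a = 9: 9+1=10, 9+2=0, 9+6=4, 9+8=6
a = 10: 10+1=0, 10+2=1, 10+6=5, 10+8=7
Distinct residues collected: {0, 1, 2, 3, 4, 5, 6, 7, 8, 9, 10}
|A + B| = 11 (out of 11 total residues).

A + B = {0, 1, 2, 3, 4, 5, 6, 7, 8, 9, 10}


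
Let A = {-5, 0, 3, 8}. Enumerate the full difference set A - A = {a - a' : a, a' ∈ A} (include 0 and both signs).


A - A = {a - a' : a, a' ∈ A}.
Compute a - a' for each ordered pair (a, a'):
a = -5: -5--5=0, -5-0=-5, -5-3=-8, -5-8=-13
a = 0: 0--5=5, 0-0=0, 0-3=-3, 0-8=-8
a = 3: 3--5=8, 3-0=3, 3-3=0, 3-8=-5
a = 8: 8--5=13, 8-0=8, 8-3=5, 8-8=0
Collecting distinct values (and noting 0 appears from a-a):
A - A = {-13, -8, -5, -3, 0, 3, 5, 8, 13}
|A - A| = 9

A - A = {-13, -8, -5, -3, 0, 3, 5, 8, 13}


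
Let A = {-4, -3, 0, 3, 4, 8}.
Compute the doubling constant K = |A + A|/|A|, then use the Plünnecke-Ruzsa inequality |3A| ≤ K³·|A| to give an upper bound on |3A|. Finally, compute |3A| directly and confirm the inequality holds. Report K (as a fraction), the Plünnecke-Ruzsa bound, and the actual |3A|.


|A| = 6.
Step 1: Compute A + A by enumerating all 36 pairs.
A + A = {-8, -7, -6, -4, -3, -1, 0, 1, 3, 4, 5, 6, 7, 8, 11, 12, 16}, so |A + A| = 17.
Step 2: Doubling constant K = |A + A|/|A| = 17/6 = 17/6 ≈ 2.8333.
Step 3: Plünnecke-Ruzsa gives |3A| ≤ K³·|A| = (2.8333)³ · 6 ≈ 136.4722.
Step 4: Compute 3A = A + A + A directly by enumerating all triples (a,b,c) ∈ A³; |3A| = 32.
Step 5: Check 32 ≤ 136.4722? Yes ✓.

K = 17/6, Plünnecke-Ruzsa bound K³|A| ≈ 136.4722, |3A| = 32, inequality holds.


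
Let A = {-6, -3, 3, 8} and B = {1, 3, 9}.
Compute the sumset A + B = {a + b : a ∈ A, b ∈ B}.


A + B = {a + b : a ∈ A, b ∈ B}.
Enumerate all |A|·|B| = 4·3 = 12 pairs (a, b) and collect distinct sums.
a = -6: -6+1=-5, -6+3=-3, -6+9=3
a = -3: -3+1=-2, -3+3=0, -3+9=6
a = 3: 3+1=4, 3+3=6, 3+9=12
a = 8: 8+1=9, 8+3=11, 8+9=17
Collecting distinct sums: A + B = {-5, -3, -2, 0, 3, 4, 6, 9, 11, 12, 17}
|A + B| = 11

A + B = {-5, -3, -2, 0, 3, 4, 6, 9, 11, 12, 17}


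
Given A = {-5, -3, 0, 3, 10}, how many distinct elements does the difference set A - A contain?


A - A = {a - a' : a, a' ∈ A}; |A| = 5.
Bounds: 2|A|-1 ≤ |A - A| ≤ |A|² - |A| + 1, i.e. 9 ≤ |A - A| ≤ 21.
Note: 0 ∈ A - A always (from a - a). The set is symmetric: if d ∈ A - A then -d ∈ A - A.
Enumerate nonzero differences d = a - a' with a > a' (then include -d):
Positive differences: {2, 3, 5, 6, 7, 8, 10, 13, 15}
Full difference set: {0} ∪ (positive diffs) ∪ (negative diffs).
|A - A| = 1 + 2·9 = 19 (matches direct enumeration: 19).

|A - A| = 19


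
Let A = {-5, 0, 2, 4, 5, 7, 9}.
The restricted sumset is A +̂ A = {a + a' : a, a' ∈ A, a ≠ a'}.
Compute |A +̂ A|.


Restricted sumset: A +̂ A = {a + a' : a ∈ A, a' ∈ A, a ≠ a'}.
Equivalently, take A + A and drop any sum 2a that is achievable ONLY as a + a for a ∈ A (i.e. sums representable only with equal summands).
Enumerate pairs (a, a') with a < a' (symmetric, so each unordered pair gives one sum; this covers all a ≠ a'):
  -5 + 0 = -5
  -5 + 2 = -3
  -5 + 4 = -1
  -5 + 5 = 0
  -5 + 7 = 2
  -5 + 9 = 4
  0 + 2 = 2
  0 + 4 = 4
  0 + 5 = 5
  0 + 7 = 7
  0 + 9 = 9
  2 + 4 = 6
  2 + 5 = 7
  2 + 7 = 9
  2 + 9 = 11
  4 + 5 = 9
  4 + 7 = 11
  4 + 9 = 13
  5 + 7 = 12
  5 + 9 = 14
  7 + 9 = 16
Collected distinct sums: {-5, -3, -1, 0, 2, 4, 5, 6, 7, 9, 11, 12, 13, 14, 16}
|A +̂ A| = 15
(Reference bound: |A +̂ A| ≥ 2|A| - 3 for |A| ≥ 2, with |A| = 7 giving ≥ 11.)

|A +̂ A| = 15


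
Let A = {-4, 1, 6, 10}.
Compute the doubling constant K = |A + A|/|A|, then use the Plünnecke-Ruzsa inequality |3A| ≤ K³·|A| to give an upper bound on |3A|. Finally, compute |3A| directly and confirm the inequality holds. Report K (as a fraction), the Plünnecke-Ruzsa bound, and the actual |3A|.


|A| = 4.
Step 1: Compute A + A by enumerating all 16 pairs.
A + A = {-8, -3, 2, 6, 7, 11, 12, 16, 20}, so |A + A| = 9.
Step 2: Doubling constant K = |A + A|/|A| = 9/4 = 9/4 ≈ 2.2500.
Step 3: Plünnecke-Ruzsa gives |3A| ≤ K³·|A| = (2.2500)³ · 4 ≈ 45.5625.
Step 4: Compute 3A = A + A + A directly by enumerating all triples (a,b,c) ∈ A³; |3A| = 16.
Step 5: Check 16 ≤ 45.5625? Yes ✓.

K = 9/4, Plünnecke-Ruzsa bound K³|A| ≈ 45.5625, |3A| = 16, inequality holds.


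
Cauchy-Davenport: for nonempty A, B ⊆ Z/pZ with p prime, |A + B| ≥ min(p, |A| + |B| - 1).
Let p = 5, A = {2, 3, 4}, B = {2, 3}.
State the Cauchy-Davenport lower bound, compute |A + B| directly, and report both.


Cauchy-Davenport: |A + B| ≥ min(p, |A| + |B| - 1) for A, B nonempty in Z/pZ.
|A| = 3, |B| = 2, p = 5.
CD lower bound = min(5, 3 + 2 - 1) = min(5, 4) = 4.
Compute A + B mod 5 directly:
a = 2: 2+2=4, 2+3=0
a = 3: 3+2=0, 3+3=1
a = 4: 4+2=1, 4+3=2
A + B = {0, 1, 2, 4}, so |A + B| = 4.
Verify: 4 ≥ 4? Yes ✓.

CD lower bound = 4, actual |A + B| = 4.


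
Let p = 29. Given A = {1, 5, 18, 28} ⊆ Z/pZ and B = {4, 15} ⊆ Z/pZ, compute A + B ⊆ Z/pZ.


Work in Z/29Z: reduce every sum a + b modulo 29.
Enumerate all 8 pairs:
a = 1: 1+4=5, 1+15=16
a = 5: 5+4=9, 5+15=20
a = 18: 18+4=22, 18+15=4
a = 28: 28+4=3, 28+15=14
Distinct residues collected: {3, 4, 5, 9, 14, 16, 20, 22}
|A + B| = 8 (out of 29 total residues).

A + B = {3, 4, 5, 9, 14, 16, 20, 22}


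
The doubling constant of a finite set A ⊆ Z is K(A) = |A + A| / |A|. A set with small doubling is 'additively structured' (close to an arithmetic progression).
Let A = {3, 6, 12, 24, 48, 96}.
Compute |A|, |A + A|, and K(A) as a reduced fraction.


|A| = 6.
Compute A + A by enumerating all 36 pairs.
A + A = {6, 9, 12, 15, 18, 24, 27, 30, 36, 48, 51, 54, 60, 72, 96, 99, 102, 108, 120, 144, 192}, so |A + A| = 21.
K = |A + A| / |A| = 21/6 = 7/2 ≈ 3.5000.
Reference: AP of size 6 gives K = 11/6 ≈ 1.8333; a fully generic set of size 6 gives K ≈ 3.5000.

|A| = 6, |A + A| = 21, K = 21/6 = 7/2.


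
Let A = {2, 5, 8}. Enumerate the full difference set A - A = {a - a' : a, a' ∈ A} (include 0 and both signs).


A - A = {a - a' : a, a' ∈ A}.
Compute a - a' for each ordered pair (a, a'):
a = 2: 2-2=0, 2-5=-3, 2-8=-6
a = 5: 5-2=3, 5-5=0, 5-8=-3
a = 8: 8-2=6, 8-5=3, 8-8=0
Collecting distinct values (and noting 0 appears from a-a):
A - A = {-6, -3, 0, 3, 6}
|A - A| = 5

A - A = {-6, -3, 0, 3, 6}


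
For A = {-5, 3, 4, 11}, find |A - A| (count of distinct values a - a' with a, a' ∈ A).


A - A = {a - a' : a, a' ∈ A}; |A| = 4.
Bounds: 2|A|-1 ≤ |A - A| ≤ |A|² - |A| + 1, i.e. 7 ≤ |A - A| ≤ 13.
Note: 0 ∈ A - A always (from a - a). The set is symmetric: if d ∈ A - A then -d ∈ A - A.
Enumerate nonzero differences d = a - a' with a > a' (then include -d):
Positive differences: {1, 7, 8, 9, 16}
Full difference set: {0} ∪ (positive diffs) ∪ (negative diffs).
|A - A| = 1 + 2·5 = 11 (matches direct enumeration: 11).

|A - A| = 11


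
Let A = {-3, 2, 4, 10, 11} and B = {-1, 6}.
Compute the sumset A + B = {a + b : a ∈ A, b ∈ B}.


A + B = {a + b : a ∈ A, b ∈ B}.
Enumerate all |A|·|B| = 5·2 = 10 pairs (a, b) and collect distinct sums.
a = -3: -3+-1=-4, -3+6=3
a = 2: 2+-1=1, 2+6=8
a = 4: 4+-1=3, 4+6=10
a = 10: 10+-1=9, 10+6=16
a = 11: 11+-1=10, 11+6=17
Collecting distinct sums: A + B = {-4, 1, 3, 8, 9, 10, 16, 17}
|A + B| = 8

A + B = {-4, 1, 3, 8, 9, 10, 16, 17}


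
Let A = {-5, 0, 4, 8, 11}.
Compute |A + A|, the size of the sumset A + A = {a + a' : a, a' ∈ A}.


A + A = {a + a' : a, a' ∈ A}; |A| = 5.
General bounds: 2|A| - 1 ≤ |A + A| ≤ |A|(|A|+1)/2, i.e. 9 ≤ |A + A| ≤ 15.
Lower bound 2|A|-1 is attained iff A is an arithmetic progression.
Enumerate sums a + a' for a ≤ a' (symmetric, so this suffices):
a = -5: -5+-5=-10, -5+0=-5, -5+4=-1, -5+8=3, -5+11=6
a = 0: 0+0=0, 0+4=4, 0+8=8, 0+11=11
a = 4: 4+4=8, 4+8=12, 4+11=15
a = 8: 8+8=16, 8+11=19
a = 11: 11+11=22
Distinct sums: {-10, -5, -1, 0, 3, 4, 6, 8, 11, 12, 15, 16, 19, 22}
|A + A| = 14

|A + A| = 14


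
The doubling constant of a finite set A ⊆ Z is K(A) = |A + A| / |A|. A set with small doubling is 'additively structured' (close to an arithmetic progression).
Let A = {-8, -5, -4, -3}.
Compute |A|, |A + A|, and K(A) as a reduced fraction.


|A| = 4.
Compute A + A by enumerating all 16 pairs.
A + A = {-16, -13, -12, -11, -10, -9, -8, -7, -6}, so |A + A| = 9.
K = |A + A| / |A| = 9/4 (already in lowest terms) ≈ 2.2500.
Reference: AP of size 4 gives K = 7/4 ≈ 1.7500; a fully generic set of size 4 gives K ≈ 2.5000.

|A| = 4, |A + A| = 9, K = 9/4.


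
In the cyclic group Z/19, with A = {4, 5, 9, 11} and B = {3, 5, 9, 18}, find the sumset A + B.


Work in Z/19Z: reduce every sum a + b modulo 19.
Enumerate all 16 pairs:
a = 4: 4+3=7, 4+5=9, 4+9=13, 4+18=3
a = 5: 5+3=8, 5+5=10, 5+9=14, 5+18=4
a = 9: 9+3=12, 9+5=14, 9+9=18, 9+18=8
a = 11: 11+3=14, 11+5=16, 11+9=1, 11+18=10
Distinct residues collected: {1, 3, 4, 7, 8, 9, 10, 12, 13, 14, 16, 18}
|A + B| = 12 (out of 19 total residues).

A + B = {1, 3, 4, 7, 8, 9, 10, 12, 13, 14, 16, 18}


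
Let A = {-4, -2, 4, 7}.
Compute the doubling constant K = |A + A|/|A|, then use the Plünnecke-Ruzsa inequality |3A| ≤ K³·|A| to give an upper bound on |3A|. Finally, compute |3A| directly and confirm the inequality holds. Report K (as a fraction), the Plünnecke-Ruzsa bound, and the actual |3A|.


|A| = 4.
Step 1: Compute A + A by enumerating all 16 pairs.
A + A = {-8, -6, -4, 0, 2, 3, 5, 8, 11, 14}, so |A + A| = 10.
Step 2: Doubling constant K = |A + A|/|A| = 10/4 = 10/4 ≈ 2.5000.
Step 3: Plünnecke-Ruzsa gives |3A| ≤ K³·|A| = (2.5000)³ · 4 ≈ 62.5000.
Step 4: Compute 3A = A + A + A directly by enumerating all triples (a,b,c) ∈ A³; |3A| = 19.
Step 5: Check 19 ≤ 62.5000? Yes ✓.

K = 10/4, Plünnecke-Ruzsa bound K³|A| ≈ 62.5000, |3A| = 19, inequality holds.


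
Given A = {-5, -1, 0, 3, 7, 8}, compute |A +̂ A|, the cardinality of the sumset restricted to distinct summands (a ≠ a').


Restricted sumset: A +̂ A = {a + a' : a ∈ A, a' ∈ A, a ≠ a'}.
Equivalently, take A + A and drop any sum 2a that is achievable ONLY as a + a for a ∈ A (i.e. sums representable only with equal summands).
Enumerate pairs (a, a') with a < a' (symmetric, so each unordered pair gives one sum; this covers all a ≠ a'):
  -5 + -1 = -6
  -5 + 0 = -5
  -5 + 3 = -2
  -5 + 7 = 2
  -5 + 8 = 3
  -1 + 0 = -1
  -1 + 3 = 2
  -1 + 7 = 6
  -1 + 8 = 7
  0 + 3 = 3
  0 + 7 = 7
  0 + 8 = 8
  3 + 7 = 10
  3 + 8 = 11
  7 + 8 = 15
Collected distinct sums: {-6, -5, -2, -1, 2, 3, 6, 7, 8, 10, 11, 15}
|A +̂ A| = 12
(Reference bound: |A +̂ A| ≥ 2|A| - 3 for |A| ≥ 2, with |A| = 6 giving ≥ 9.)

|A +̂ A| = 12


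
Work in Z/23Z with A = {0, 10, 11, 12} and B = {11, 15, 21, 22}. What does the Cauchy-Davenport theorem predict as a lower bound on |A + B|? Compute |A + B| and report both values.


Cauchy-Davenport: |A + B| ≥ min(p, |A| + |B| - 1) for A, B nonempty in Z/pZ.
|A| = 4, |B| = 4, p = 23.
CD lower bound = min(23, 4 + 4 - 1) = min(23, 7) = 7.
Compute A + B mod 23 directly:
a = 0: 0+11=11, 0+15=15, 0+21=21, 0+22=22
a = 10: 10+11=21, 10+15=2, 10+21=8, 10+22=9
a = 11: 11+11=22, 11+15=3, 11+21=9, 11+22=10
a = 12: 12+11=0, 12+15=4, 12+21=10, 12+22=11
A + B = {0, 2, 3, 4, 8, 9, 10, 11, 15, 21, 22}, so |A + B| = 11.
Verify: 11 ≥ 7? Yes ✓.

CD lower bound = 7, actual |A + B| = 11.


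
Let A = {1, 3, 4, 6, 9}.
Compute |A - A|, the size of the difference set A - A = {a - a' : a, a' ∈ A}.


A - A = {a - a' : a, a' ∈ A}; |A| = 5.
Bounds: 2|A|-1 ≤ |A - A| ≤ |A|² - |A| + 1, i.e. 9 ≤ |A - A| ≤ 21.
Note: 0 ∈ A - A always (from a - a). The set is symmetric: if d ∈ A - A then -d ∈ A - A.
Enumerate nonzero differences d = a - a' with a > a' (then include -d):
Positive differences: {1, 2, 3, 5, 6, 8}
Full difference set: {0} ∪ (positive diffs) ∪ (negative diffs).
|A - A| = 1 + 2·6 = 13 (matches direct enumeration: 13).

|A - A| = 13


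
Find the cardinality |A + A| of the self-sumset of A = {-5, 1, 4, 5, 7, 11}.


A + A = {a + a' : a, a' ∈ A}; |A| = 6.
General bounds: 2|A| - 1 ≤ |A + A| ≤ |A|(|A|+1)/2, i.e. 11 ≤ |A + A| ≤ 21.
Lower bound 2|A|-1 is attained iff A is an arithmetic progression.
Enumerate sums a + a' for a ≤ a' (symmetric, so this suffices):
a = -5: -5+-5=-10, -5+1=-4, -5+4=-1, -5+5=0, -5+7=2, -5+11=6
a = 1: 1+1=2, 1+4=5, 1+5=6, 1+7=8, 1+11=12
a = 4: 4+4=8, 4+5=9, 4+7=11, 4+11=15
a = 5: 5+5=10, 5+7=12, 5+11=16
a = 7: 7+7=14, 7+11=18
a = 11: 11+11=22
Distinct sums: {-10, -4, -1, 0, 2, 5, 6, 8, 9, 10, 11, 12, 14, 15, 16, 18, 22}
|A + A| = 17

|A + A| = 17


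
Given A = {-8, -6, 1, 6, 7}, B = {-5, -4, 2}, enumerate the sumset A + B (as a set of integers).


A + B = {a + b : a ∈ A, b ∈ B}.
Enumerate all |A|·|B| = 5·3 = 15 pairs (a, b) and collect distinct sums.
a = -8: -8+-5=-13, -8+-4=-12, -8+2=-6
a = -6: -6+-5=-11, -6+-4=-10, -6+2=-4
a = 1: 1+-5=-4, 1+-4=-3, 1+2=3
a = 6: 6+-5=1, 6+-4=2, 6+2=8
a = 7: 7+-5=2, 7+-4=3, 7+2=9
Collecting distinct sums: A + B = {-13, -12, -11, -10, -6, -4, -3, 1, 2, 3, 8, 9}
|A + B| = 12

A + B = {-13, -12, -11, -10, -6, -4, -3, 1, 2, 3, 8, 9}


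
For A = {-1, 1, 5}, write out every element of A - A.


A - A = {a - a' : a, a' ∈ A}.
Compute a - a' for each ordered pair (a, a'):
a = -1: -1--1=0, -1-1=-2, -1-5=-6
a = 1: 1--1=2, 1-1=0, 1-5=-4
a = 5: 5--1=6, 5-1=4, 5-5=0
Collecting distinct values (and noting 0 appears from a-a):
A - A = {-6, -4, -2, 0, 2, 4, 6}
|A - A| = 7

A - A = {-6, -4, -2, 0, 2, 4, 6}


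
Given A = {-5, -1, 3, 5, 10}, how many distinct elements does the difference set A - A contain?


A - A = {a - a' : a, a' ∈ A}; |A| = 5.
Bounds: 2|A|-1 ≤ |A - A| ≤ |A|² - |A| + 1, i.e. 9 ≤ |A - A| ≤ 21.
Note: 0 ∈ A - A always (from a - a). The set is symmetric: if d ∈ A - A then -d ∈ A - A.
Enumerate nonzero differences d = a - a' with a > a' (then include -d):
Positive differences: {2, 4, 5, 6, 7, 8, 10, 11, 15}
Full difference set: {0} ∪ (positive diffs) ∪ (negative diffs).
|A - A| = 1 + 2·9 = 19 (matches direct enumeration: 19).

|A - A| = 19


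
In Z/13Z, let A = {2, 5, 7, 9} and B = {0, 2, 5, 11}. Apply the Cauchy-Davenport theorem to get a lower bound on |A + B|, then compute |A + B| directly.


Cauchy-Davenport: |A + B| ≥ min(p, |A| + |B| - 1) for A, B nonempty in Z/pZ.
|A| = 4, |B| = 4, p = 13.
CD lower bound = min(13, 4 + 4 - 1) = min(13, 7) = 7.
Compute A + B mod 13 directly:
a = 2: 2+0=2, 2+2=4, 2+5=7, 2+11=0
a = 5: 5+0=5, 5+2=7, 5+5=10, 5+11=3
a = 7: 7+0=7, 7+2=9, 7+5=12, 7+11=5
a = 9: 9+0=9, 9+2=11, 9+5=1, 9+11=7
A + B = {0, 1, 2, 3, 4, 5, 7, 9, 10, 11, 12}, so |A + B| = 11.
Verify: 11 ≥ 7? Yes ✓.

CD lower bound = 7, actual |A + B| = 11.


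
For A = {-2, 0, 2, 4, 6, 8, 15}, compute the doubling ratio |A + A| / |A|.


|A| = 7.
Compute A + A by enumerating all 49 pairs.
A + A = {-4, -2, 0, 2, 4, 6, 8, 10, 12, 13, 14, 15, 16, 17, 19, 21, 23, 30}, so |A + A| = 18.
K = |A + A| / |A| = 18/7 (already in lowest terms) ≈ 2.5714.
Reference: AP of size 7 gives K = 13/7 ≈ 1.8571; a fully generic set of size 7 gives K ≈ 4.0000.

|A| = 7, |A + A| = 18, K = 18/7.


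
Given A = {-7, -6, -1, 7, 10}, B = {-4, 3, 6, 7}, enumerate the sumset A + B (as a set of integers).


A + B = {a + b : a ∈ A, b ∈ B}.
Enumerate all |A|·|B| = 5·4 = 20 pairs (a, b) and collect distinct sums.
a = -7: -7+-4=-11, -7+3=-4, -7+6=-1, -7+7=0
a = -6: -6+-4=-10, -6+3=-3, -6+6=0, -6+7=1
a = -1: -1+-4=-5, -1+3=2, -1+6=5, -1+7=6
a = 7: 7+-4=3, 7+3=10, 7+6=13, 7+7=14
a = 10: 10+-4=6, 10+3=13, 10+6=16, 10+7=17
Collecting distinct sums: A + B = {-11, -10, -5, -4, -3, -1, 0, 1, 2, 3, 5, 6, 10, 13, 14, 16, 17}
|A + B| = 17

A + B = {-11, -10, -5, -4, -3, -1, 0, 1, 2, 3, 5, 6, 10, 13, 14, 16, 17}


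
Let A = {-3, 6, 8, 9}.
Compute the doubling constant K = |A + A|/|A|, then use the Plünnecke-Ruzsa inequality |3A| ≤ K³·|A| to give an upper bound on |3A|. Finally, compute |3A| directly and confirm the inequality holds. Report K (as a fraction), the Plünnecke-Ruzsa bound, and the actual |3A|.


|A| = 4.
Step 1: Compute A + A by enumerating all 16 pairs.
A + A = {-6, 3, 5, 6, 12, 14, 15, 16, 17, 18}, so |A + A| = 10.
Step 2: Doubling constant K = |A + A|/|A| = 10/4 = 10/4 ≈ 2.5000.
Step 3: Plünnecke-Ruzsa gives |3A| ≤ K³·|A| = (2.5000)³ · 4 ≈ 62.5000.
Step 4: Compute 3A = A + A + A directly by enumerating all triples (a,b,c) ∈ A³; |3A| = 19.
Step 5: Check 19 ≤ 62.5000? Yes ✓.

K = 10/4, Plünnecke-Ruzsa bound K³|A| ≈ 62.5000, |3A| = 19, inequality holds.


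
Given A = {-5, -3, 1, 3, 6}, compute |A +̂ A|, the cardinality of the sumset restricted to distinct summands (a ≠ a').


Restricted sumset: A +̂ A = {a + a' : a ∈ A, a' ∈ A, a ≠ a'}.
Equivalently, take A + A and drop any sum 2a that is achievable ONLY as a + a for a ∈ A (i.e. sums representable only with equal summands).
Enumerate pairs (a, a') with a < a' (symmetric, so each unordered pair gives one sum; this covers all a ≠ a'):
  -5 + -3 = -8
  -5 + 1 = -4
  -5 + 3 = -2
  -5 + 6 = 1
  -3 + 1 = -2
  -3 + 3 = 0
  -3 + 6 = 3
  1 + 3 = 4
  1 + 6 = 7
  3 + 6 = 9
Collected distinct sums: {-8, -4, -2, 0, 1, 3, 4, 7, 9}
|A +̂ A| = 9
(Reference bound: |A +̂ A| ≥ 2|A| - 3 for |A| ≥ 2, with |A| = 5 giving ≥ 7.)

|A +̂ A| = 9


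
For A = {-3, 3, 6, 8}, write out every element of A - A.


A - A = {a - a' : a, a' ∈ A}.
Compute a - a' for each ordered pair (a, a'):
a = -3: -3--3=0, -3-3=-6, -3-6=-9, -3-8=-11
a = 3: 3--3=6, 3-3=0, 3-6=-3, 3-8=-5
a = 6: 6--3=9, 6-3=3, 6-6=0, 6-8=-2
a = 8: 8--3=11, 8-3=5, 8-6=2, 8-8=0
Collecting distinct values (and noting 0 appears from a-a):
A - A = {-11, -9, -6, -5, -3, -2, 0, 2, 3, 5, 6, 9, 11}
|A - A| = 13

A - A = {-11, -9, -6, -5, -3, -2, 0, 2, 3, 5, 6, 9, 11}


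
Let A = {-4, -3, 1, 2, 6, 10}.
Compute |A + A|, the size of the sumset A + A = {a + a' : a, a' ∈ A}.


A + A = {a + a' : a, a' ∈ A}; |A| = 6.
General bounds: 2|A| - 1 ≤ |A + A| ≤ |A|(|A|+1)/2, i.e. 11 ≤ |A + A| ≤ 21.
Lower bound 2|A|-1 is attained iff A is an arithmetic progression.
Enumerate sums a + a' for a ≤ a' (symmetric, so this suffices):
a = -4: -4+-4=-8, -4+-3=-7, -4+1=-3, -4+2=-2, -4+6=2, -4+10=6
a = -3: -3+-3=-6, -3+1=-2, -3+2=-1, -3+6=3, -3+10=7
a = 1: 1+1=2, 1+2=3, 1+6=7, 1+10=11
a = 2: 2+2=4, 2+6=8, 2+10=12
a = 6: 6+6=12, 6+10=16
a = 10: 10+10=20
Distinct sums: {-8, -7, -6, -3, -2, -1, 2, 3, 4, 6, 7, 8, 11, 12, 16, 20}
|A + A| = 16

|A + A| = 16


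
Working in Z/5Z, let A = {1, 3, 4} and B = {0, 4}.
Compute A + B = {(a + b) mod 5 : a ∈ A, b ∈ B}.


Work in Z/5Z: reduce every sum a + b modulo 5.
Enumerate all 6 pairs:
a = 1: 1+0=1, 1+4=0
a = 3: 3+0=3, 3+4=2
a = 4: 4+0=4, 4+4=3
Distinct residues collected: {0, 1, 2, 3, 4}
|A + B| = 5 (out of 5 total residues).

A + B = {0, 1, 2, 3, 4}


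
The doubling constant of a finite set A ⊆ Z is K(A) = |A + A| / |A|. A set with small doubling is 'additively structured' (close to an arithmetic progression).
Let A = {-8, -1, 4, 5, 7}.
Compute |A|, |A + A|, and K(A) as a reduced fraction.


|A| = 5.
Compute A + A by enumerating all 25 pairs.
A + A = {-16, -9, -4, -3, -2, -1, 3, 4, 6, 8, 9, 10, 11, 12, 14}, so |A + A| = 15.
K = |A + A| / |A| = 15/5 = 3/1 ≈ 3.0000.
Reference: AP of size 5 gives K = 9/5 ≈ 1.8000; a fully generic set of size 5 gives K ≈ 3.0000.

|A| = 5, |A + A| = 15, K = 15/5 = 3/1.


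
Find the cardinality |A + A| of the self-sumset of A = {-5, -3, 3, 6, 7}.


A + A = {a + a' : a, a' ∈ A}; |A| = 5.
General bounds: 2|A| - 1 ≤ |A + A| ≤ |A|(|A|+1)/2, i.e. 9 ≤ |A + A| ≤ 15.
Lower bound 2|A|-1 is attained iff A is an arithmetic progression.
Enumerate sums a + a' for a ≤ a' (symmetric, so this suffices):
a = -5: -5+-5=-10, -5+-3=-8, -5+3=-2, -5+6=1, -5+7=2
a = -3: -3+-3=-6, -3+3=0, -3+6=3, -3+7=4
a = 3: 3+3=6, 3+6=9, 3+7=10
a = 6: 6+6=12, 6+7=13
a = 7: 7+7=14
Distinct sums: {-10, -8, -6, -2, 0, 1, 2, 3, 4, 6, 9, 10, 12, 13, 14}
|A + A| = 15

|A + A| = 15


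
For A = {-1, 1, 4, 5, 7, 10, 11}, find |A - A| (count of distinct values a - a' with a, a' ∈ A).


A - A = {a - a' : a, a' ∈ A}; |A| = 7.
Bounds: 2|A|-1 ≤ |A - A| ≤ |A|² - |A| + 1, i.e. 13 ≤ |A - A| ≤ 43.
Note: 0 ∈ A - A always (from a - a). The set is symmetric: if d ∈ A - A then -d ∈ A - A.
Enumerate nonzero differences d = a - a' with a > a' (then include -d):
Positive differences: {1, 2, 3, 4, 5, 6, 7, 8, 9, 10, 11, 12}
Full difference set: {0} ∪ (positive diffs) ∪ (negative diffs).
|A - A| = 1 + 2·12 = 25 (matches direct enumeration: 25).

|A - A| = 25


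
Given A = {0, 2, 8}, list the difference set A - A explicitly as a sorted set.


A - A = {a - a' : a, a' ∈ A}.
Compute a - a' for each ordered pair (a, a'):
a = 0: 0-0=0, 0-2=-2, 0-8=-8
a = 2: 2-0=2, 2-2=0, 2-8=-6
a = 8: 8-0=8, 8-2=6, 8-8=0
Collecting distinct values (and noting 0 appears from a-a):
A - A = {-8, -6, -2, 0, 2, 6, 8}
|A - A| = 7

A - A = {-8, -6, -2, 0, 2, 6, 8}


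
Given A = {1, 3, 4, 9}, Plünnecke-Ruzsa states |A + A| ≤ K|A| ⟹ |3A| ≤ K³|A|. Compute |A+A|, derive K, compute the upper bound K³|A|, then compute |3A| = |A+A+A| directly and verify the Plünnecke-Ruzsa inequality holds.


|A| = 4.
Step 1: Compute A + A by enumerating all 16 pairs.
A + A = {2, 4, 5, 6, 7, 8, 10, 12, 13, 18}, so |A + A| = 10.
Step 2: Doubling constant K = |A + A|/|A| = 10/4 = 10/4 ≈ 2.5000.
Step 3: Plünnecke-Ruzsa gives |3A| ≤ K³·|A| = (2.5000)³ · 4 ≈ 62.5000.
Step 4: Compute 3A = A + A + A directly by enumerating all triples (a,b,c) ∈ A³; |3A| = 18.
Step 5: Check 18 ≤ 62.5000? Yes ✓.

K = 10/4, Plünnecke-Ruzsa bound K³|A| ≈ 62.5000, |3A| = 18, inequality holds.


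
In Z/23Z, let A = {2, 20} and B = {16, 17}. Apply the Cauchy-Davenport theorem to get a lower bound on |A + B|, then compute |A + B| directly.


Cauchy-Davenport: |A + B| ≥ min(p, |A| + |B| - 1) for A, B nonempty in Z/pZ.
|A| = 2, |B| = 2, p = 23.
CD lower bound = min(23, 2 + 2 - 1) = min(23, 3) = 3.
Compute A + B mod 23 directly:
a = 2: 2+16=18, 2+17=19
a = 20: 20+16=13, 20+17=14
A + B = {13, 14, 18, 19}, so |A + B| = 4.
Verify: 4 ≥ 3? Yes ✓.

CD lower bound = 3, actual |A + B| = 4.
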